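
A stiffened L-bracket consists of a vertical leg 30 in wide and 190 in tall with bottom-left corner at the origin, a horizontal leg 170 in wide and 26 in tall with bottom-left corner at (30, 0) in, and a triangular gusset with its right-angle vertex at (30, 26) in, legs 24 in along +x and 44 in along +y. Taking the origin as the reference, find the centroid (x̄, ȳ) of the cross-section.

x̄ = 57.65 in, ȳ = 58.27 in

vertical leg: A = 30 × 190 = 5700.00, centroid at (15.00, 95.00).
horizontal leg: A = 170 × 26 = 4420.00, centroid at (115.00, 13.00).
gusset: A = ½·24·44 = 528.00, centroid at (38.00, 40.67).
ΣA = 10648.00 in²
ΣAx̄ = (5700.00)(15.00) + (4420.00)(115.00) + (528.00)(38.00) = 613864.00 in³
ΣAȳ = (5700.00)(95.00) + (4420.00)(13.00) + (528.00)(40.67) = 620432.00 in³
x̄ = 613864.00 / 10648.00 = 57.65 in
ȳ = 620432.00 / 10648.00 = 58.27 in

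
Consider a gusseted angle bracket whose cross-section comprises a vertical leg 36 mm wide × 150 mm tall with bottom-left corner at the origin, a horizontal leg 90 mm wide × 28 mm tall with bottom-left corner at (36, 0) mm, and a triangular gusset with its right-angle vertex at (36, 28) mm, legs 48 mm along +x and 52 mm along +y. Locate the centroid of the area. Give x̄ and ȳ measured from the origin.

vertical leg: A = 36 × 150 = 5400.00, centroid at (18.00, 75.00).
horizontal leg: A = 90 × 28 = 2520.00, centroid at (81.00, 14.00).
gusset: A = ½·48·52 = 1248.00, centroid at (52.00, 45.33).
ΣA = 9168.00 mm²
ΣAx̄ = (5400.00)(18.00) + (2520.00)(81.00) + (1248.00)(52.00) = 366216.00 mm³
ΣAȳ = (5400.00)(75.00) + (2520.00)(14.00) + (1248.00)(45.33) = 496856.00 mm³
x̄ = 366216.00 / 9168.00 = 39.95 mm
ȳ = 496856.00 / 9168.00 = 54.19 mm

x̄ = 39.95 mm, ȳ = 54.19 mm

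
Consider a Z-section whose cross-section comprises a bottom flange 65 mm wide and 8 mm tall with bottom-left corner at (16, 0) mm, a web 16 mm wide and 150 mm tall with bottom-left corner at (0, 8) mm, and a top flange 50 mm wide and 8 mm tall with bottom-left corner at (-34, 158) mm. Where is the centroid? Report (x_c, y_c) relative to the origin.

bottom flange: A = 65 × 8 = 520.00, centroid at (48.50, 4.00).
web: A = 16 × 150 = 2400.00, centroid at (8.00, 83.00).
top flange: A = 50 × 8 = 400.00, centroid at (-9.00, 162.00).
ΣA = 3320.00 mm²
ΣAx_c = (520.00)(48.50) + (2400.00)(8.00) + (400.00)(-9.00) = 40820.00 mm³
ΣAy_c = (520.00)(4.00) + (2400.00)(83.00) + (400.00)(162.00) = 266080.00 mm³
x_c = 40820.00 / 3320.00 = 12.30 mm
y_c = 266080.00 / 3320.00 = 80.14 mm

x_c = 12.30 mm, y_c = 80.14 mm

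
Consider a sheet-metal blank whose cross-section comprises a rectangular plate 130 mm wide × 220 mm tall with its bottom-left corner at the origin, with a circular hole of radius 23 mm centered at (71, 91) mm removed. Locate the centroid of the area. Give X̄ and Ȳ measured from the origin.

plate: A = 130 × 220 = 28600.00, centroid at (65.00, 110.00).
hole: A = −π·23² = -1661.90, centroid at (71.00, 91.00).
ΣA = 26938.10 mm², ΣAX̄ = 1741004.92 mm³, ΣAȲ = 2994766.87 mm³.
X̄ = 1741004.92/26938.10 = 64.63 mm; Ȳ = 2994766.87/26938.10 = 111.17 mm.

X̄ = 64.63 mm, Ȳ = 111.17 mm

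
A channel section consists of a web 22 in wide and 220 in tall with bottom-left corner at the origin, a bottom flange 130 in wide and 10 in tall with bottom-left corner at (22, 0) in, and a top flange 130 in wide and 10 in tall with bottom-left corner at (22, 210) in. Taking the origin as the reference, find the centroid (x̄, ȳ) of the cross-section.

web: A = 22 × 220 = 4840.00, centroid at (11.00, 110.00).
bottom flange: A = 130 × 10 = 1300.00, centroid at (87.00, 5.00).
top flange: A = 130 × 10 = 1300.00, centroid at (87.00, 215.00).
ΣA = 7440.00 in², ΣAx̄ = 279440.00 in³, ΣAȳ = 818400.00 in³.
x̄ = 279440.00/7440.00 = 37.56 in; ȳ = 818400.00/7440.00 = 110.00 in.

x̄ = 37.56 in, ȳ = 110.00 in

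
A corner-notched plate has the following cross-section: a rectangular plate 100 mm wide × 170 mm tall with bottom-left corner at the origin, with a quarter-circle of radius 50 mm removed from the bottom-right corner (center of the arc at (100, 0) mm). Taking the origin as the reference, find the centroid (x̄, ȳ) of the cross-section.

plate: A = 100 × 170 = 17000.00, centroid at (50.00, 85.00).
removed quarter-circle: A = −¼π·50² = -1963.50, centroid at (78.78, 21.22).
ΣA = 15036.50 mm², ΣAx̄ = 695317.13 mm³, ΣAȳ = 1403333.33 mm³.
x̄ = 695317.13/15036.50 = 46.24 mm; ȳ = 1403333.33/15036.50 = 93.33 mm.

x̄ = 46.24 mm, ȳ = 93.33 mm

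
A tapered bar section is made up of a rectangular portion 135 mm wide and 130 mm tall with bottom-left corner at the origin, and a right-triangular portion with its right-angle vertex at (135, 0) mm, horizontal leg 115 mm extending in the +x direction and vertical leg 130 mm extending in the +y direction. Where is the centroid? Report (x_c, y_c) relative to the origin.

x_c = 99.11 mm, y_c = 58.53 mm

rectangular portion: A = 135 × 130 = 17550.00, centroid at (67.50, 65.00).
triangular portion: A = ½·115·130 = 7475.00, centroid at (173.33, 43.33).
ΣA = 25025.00 mm², ΣAx_c = 2480291.67 mm³, ΣAy_c = 1464666.67 mm³.
x_c = 2480291.67/25025.00 = 99.11 mm; y_c = 1464666.67/25025.00 = 58.53 mm.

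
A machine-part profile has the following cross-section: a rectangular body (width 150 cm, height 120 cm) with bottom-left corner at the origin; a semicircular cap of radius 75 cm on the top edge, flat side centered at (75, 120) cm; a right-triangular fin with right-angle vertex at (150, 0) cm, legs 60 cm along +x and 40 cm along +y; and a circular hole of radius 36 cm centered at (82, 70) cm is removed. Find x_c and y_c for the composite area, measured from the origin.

rectangular body: A = 150 × 120 = 18000.00, centroid at (75.00, 60.00).
semicircular top: A = ½π·75² = 8835.73, centroid at (75.00, 151.83).
triangular fin: A = ½·60·40 = 1200.00, centroid at (170.00, 13.33).
hole: A = −π·36² = -4071.50, centroid at (82.00, 70.00).
ΣA = 23964.23 cm²
ΣAx_c = (18000.00)(75.00) + (8835.73)(75.00) + (1200.00)(170.00) + (-4071.50)(82.00) = 1882816.37 cm³
ΣAy_c = (18000.00)(60.00) + (8835.73)(151.83) + (1200.00)(13.33) + (-4071.50)(70.00) = 2152532.24 cm³
x_c = 1882816.37 / 23964.23 = 78.57 cm
y_c = 2152532.24 / 23964.23 = 89.82 cm

x_c = 78.57 cm, y_c = 89.82 cm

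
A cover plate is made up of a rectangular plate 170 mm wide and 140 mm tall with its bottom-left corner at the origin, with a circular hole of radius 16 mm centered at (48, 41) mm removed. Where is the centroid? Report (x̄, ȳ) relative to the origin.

x̄ = 86.29 mm, ȳ = 71.01 mm

plate: A = 170 × 140 = 23800.00, centroid at (85.00, 70.00).
hole: A = −π·16² = -804.25, centroid at (48.00, 41.00).
ΣA = 22995.75 mm², ΣAx̄ = 1984396.11 mm³, ΣAȳ = 1633025.84 mm³.
x̄ = 1984396.11/22995.75 = 86.29 mm; ȳ = 1633025.84/22995.75 = 71.01 mm.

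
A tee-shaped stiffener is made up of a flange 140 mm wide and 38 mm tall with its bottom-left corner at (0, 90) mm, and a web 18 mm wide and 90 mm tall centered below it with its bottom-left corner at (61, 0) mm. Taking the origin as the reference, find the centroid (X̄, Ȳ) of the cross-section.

X̄ = 70.00 mm, Ȳ = 94.06 mm

Part | A | x̄ᵢ | ȳᵢ | A·x̄ᵢ | A·ȳᵢ
web | 1620.00 | 70.00 | 45.00 | 113400.00 | 72900.00
flange | 5320.00 | 70.00 | 109.00 | 372400.00 | 579880.00
Σ | 6940.00 |  |  | 485800.00 | 652780.00
X̄ = 485800.00 / 6940.00 = 70.00 mm
Ȳ = 652780.00 / 6940.00 = 94.06 mm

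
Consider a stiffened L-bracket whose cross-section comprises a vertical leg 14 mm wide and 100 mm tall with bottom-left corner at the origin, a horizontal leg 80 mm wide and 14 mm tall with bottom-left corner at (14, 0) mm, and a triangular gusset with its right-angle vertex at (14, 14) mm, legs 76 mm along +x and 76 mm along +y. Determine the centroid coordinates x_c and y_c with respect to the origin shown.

x_c = 34.00 mm, y_c = 35.40 mm

Part | A | x̄ᵢ | ȳᵢ | A·x̄ᵢ | A·ȳᵢ
vertical leg | 1400.00 | 7.00 | 50.00 | 9800.00 | 70000.00
horizontal leg | 1120.00 | 54.00 | 7.00 | 60480.00 | 7840.00
gusset | 2888.00 | 39.33 | 39.33 | 113594.67 | 113594.67
Σ | 5408.00 |  |  | 183874.67 | 191434.67
x_c = 183874.67 / 5408.00 = 34.00 mm
y_c = 191434.67 / 5408.00 = 35.40 mm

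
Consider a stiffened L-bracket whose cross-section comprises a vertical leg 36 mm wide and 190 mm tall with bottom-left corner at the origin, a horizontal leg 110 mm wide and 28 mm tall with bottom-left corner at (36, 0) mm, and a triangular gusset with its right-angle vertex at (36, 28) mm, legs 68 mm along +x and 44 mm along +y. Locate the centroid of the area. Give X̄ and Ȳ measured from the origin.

vertical leg: A = 36 × 190 = 6840.00, centroid at (18.00, 95.00).
horizontal leg: A = 110 × 28 = 3080.00, centroid at (91.00, 14.00).
gusset: A = ½·68·44 = 1496.00, centroid at (58.67, 42.67).
ΣA = 11416.00 mm², ΣAX̄ = 491165.33 mm³, ΣAȲ = 756749.33 mm³.
X̄ = 491165.33/11416.00 = 43.02 mm; Ȳ = 756749.33/11416.00 = 66.29 mm.

X̄ = 43.02 mm, Ȳ = 66.29 mm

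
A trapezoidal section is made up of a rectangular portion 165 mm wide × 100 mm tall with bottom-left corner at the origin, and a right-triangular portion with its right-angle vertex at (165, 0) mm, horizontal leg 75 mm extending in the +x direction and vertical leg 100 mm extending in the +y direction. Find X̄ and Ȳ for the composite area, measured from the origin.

rectangular portion: A = 165 × 100 = 16500.00, centroid at (82.50, 50.00).
triangular portion: A = ½·75·100 = 3750.00, centroid at (190.00, 33.33).
ΣA = 20250.00 mm²
ΣAX̄ = (16500.00)(82.50) + (3750.00)(190.00) = 2073750.00 mm³
ΣAȲ = (16500.00)(50.00) + (3750.00)(33.33) = 950000.00 mm³
X̄ = 2073750.00 / 20250.00 = 102.41 mm
Ȳ = 950000.00 / 20250.00 = 46.91 mm

X̄ = 102.41 mm, Ȳ = 46.91 mm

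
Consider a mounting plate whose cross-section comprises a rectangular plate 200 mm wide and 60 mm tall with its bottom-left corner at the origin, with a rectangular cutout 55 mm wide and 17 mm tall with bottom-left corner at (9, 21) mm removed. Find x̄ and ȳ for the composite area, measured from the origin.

plate: A = 200 × 60 = 12000.00, centroid at (100.00, 30.00).
hole: A = −(55 × 17) = -935.00, centroid at (36.50, 29.50).
ΣA = 11065.00 mm², ΣAx̄ = 1165872.50 mm³, ΣAȳ = 332417.50 mm³.
x̄ = 1165872.50/11065.00 = 105.37 mm; ȳ = 332417.50/11065.00 = 30.04 mm.

x̄ = 105.37 mm, ȳ = 30.04 mm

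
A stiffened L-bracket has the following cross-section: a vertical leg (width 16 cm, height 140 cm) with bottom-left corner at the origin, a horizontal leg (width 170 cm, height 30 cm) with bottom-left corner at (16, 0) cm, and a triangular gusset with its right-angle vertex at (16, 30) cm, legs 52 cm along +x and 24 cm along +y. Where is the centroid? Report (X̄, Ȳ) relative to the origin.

X̄ = 69.54 cm, Ȳ = 32.27 cm

vertical leg: A = 16 × 140 = 2240.00, centroid at (8.00, 70.00).
horizontal leg: A = 170 × 30 = 5100.00, centroid at (101.00, 15.00).
gusset: A = ½·52·24 = 624.00, centroid at (33.33, 38.00).
ΣA = 7964.00 cm², ΣAX̄ = 553820.00 cm³, ΣAȲ = 257012.00 cm³.
X̄ = 553820.00/7964.00 = 69.54 cm; Ȳ = 257012.00/7964.00 = 32.27 cm.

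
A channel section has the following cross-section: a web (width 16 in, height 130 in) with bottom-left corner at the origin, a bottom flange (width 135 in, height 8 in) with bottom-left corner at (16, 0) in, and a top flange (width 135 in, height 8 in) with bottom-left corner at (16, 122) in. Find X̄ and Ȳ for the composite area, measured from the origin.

Part | A | x̄ᵢ | ȳᵢ | A·x̄ᵢ | A·ȳᵢ
web | 2080.00 | 8.00 | 65.00 | 16640.00 | 135200.00
bottom flange | 1080.00 | 83.50 | 4.00 | 90180.00 | 4320.00
top flange | 1080.00 | 83.50 | 126.00 | 90180.00 | 136080.00
Σ | 4240.00 |  |  | 197000.00 | 275600.00
X̄ = 197000.00 / 4240.00 = 46.46 in
Ȳ = 275600.00 / 4240.00 = 65.00 in

X̄ = 46.46 in, Ȳ = 65.00 in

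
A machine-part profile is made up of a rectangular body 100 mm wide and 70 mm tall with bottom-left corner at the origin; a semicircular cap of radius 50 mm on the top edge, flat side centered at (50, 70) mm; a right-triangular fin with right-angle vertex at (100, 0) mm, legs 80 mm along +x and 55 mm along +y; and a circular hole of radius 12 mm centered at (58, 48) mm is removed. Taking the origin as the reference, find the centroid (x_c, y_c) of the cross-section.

Part | A | x̄ᵢ | ȳᵢ | A·x̄ᵢ | A·ȳᵢ
rectangular body | 7000.00 | 50.00 | 35.00 | 350000.00 | 245000.00
semicircular top | 3926.99 | 50.00 | 91.22 | 196349.54 | 358222.69
triangular fin | 2200.00 | 126.67 | 18.33 | 278666.67 | 40333.33
hole | -452.39 | 58.00 | 48.00 | -26238.58 | -21714.69
Σ | 12674.60 |  |  | 798777.63 | 621841.34
x_c = 798777.63 / 12674.60 = 63.02 mm
y_c = 621841.34 / 12674.60 = 49.06 mm

x_c = 63.02 mm, y_c = 49.06 mm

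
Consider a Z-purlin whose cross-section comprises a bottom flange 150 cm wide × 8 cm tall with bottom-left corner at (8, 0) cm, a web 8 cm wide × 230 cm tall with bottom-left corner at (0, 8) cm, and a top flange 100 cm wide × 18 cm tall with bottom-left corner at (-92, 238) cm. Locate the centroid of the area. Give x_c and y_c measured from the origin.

Part | A | x̄ᵢ | ȳᵢ | A·x̄ᵢ | A·ȳᵢ
bottom flange | 1200.00 | 83.00 | 4.00 | 99600.00 | 4800.00
web | 1840.00 | 4.00 | 123.00 | 7360.00 | 226320.00
top flange | 1800.00 | -42.00 | 247.00 | -75600.00 | 444600.00
Σ | 4840.00 |  |  | 31360.00 | 675720.00
x_c = 31360.00 / 4840.00 = 6.48 cm
y_c = 675720.00 / 4840.00 = 139.61 cm

x_c = 6.48 cm, y_c = 139.61 cm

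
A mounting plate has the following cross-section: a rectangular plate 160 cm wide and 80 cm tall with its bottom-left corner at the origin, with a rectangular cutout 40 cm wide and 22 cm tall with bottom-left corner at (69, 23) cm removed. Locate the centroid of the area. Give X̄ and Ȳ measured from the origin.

X̄ = 79.34 cm, Ȳ = 40.44 cm

Part | A | x̄ᵢ | ȳᵢ | A·x̄ᵢ | A·ȳᵢ
plate | 12800.00 | 80.00 | 40.00 | 1024000.00 | 512000.00
hole | -880.00 | 89.00 | 34.00 | -78320.00 | -29920.00
Σ | 11920.00 |  |  | 945680.00 | 482080.00
X̄ = 945680.00 / 11920.00 = 79.34 cm
Ȳ = 482080.00 / 11920.00 = 40.44 cm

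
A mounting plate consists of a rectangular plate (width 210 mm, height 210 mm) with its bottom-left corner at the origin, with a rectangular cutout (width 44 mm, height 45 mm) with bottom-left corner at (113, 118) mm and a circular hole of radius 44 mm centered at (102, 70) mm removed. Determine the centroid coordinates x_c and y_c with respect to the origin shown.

plate: A = 210 × 210 = 44100.00, centroid at (105.00, 105.00).
hole 1: A = −(44 × 45) = -1980.00, centroid at (135.00, 140.50).
hole 2: A = −π·44² = -6082.12, centroid at (102.00, 70.00).
ΣA = 36037.88 mm², ΣAx_c = 3742823.42 mm³, ΣAy_c = 3926561.36 mm³.
x_c = 3742823.42/36037.88 = 103.86 mm; y_c = 3926561.36/36037.88 = 108.96 mm.

x_c = 103.86 mm, y_c = 108.96 mm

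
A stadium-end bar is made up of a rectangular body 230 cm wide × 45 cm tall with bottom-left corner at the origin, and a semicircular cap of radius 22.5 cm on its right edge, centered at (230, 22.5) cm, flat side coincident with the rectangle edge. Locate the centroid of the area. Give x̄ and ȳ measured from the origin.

Part | A | x̄ᵢ | ȳᵢ | A·x̄ᵢ | A·ȳᵢ
rectangular body | 10350.00 | 115.00 | 22.50 | 1190250.00 | 232875.00
semicircular end | 795.22 | 239.55 | 22.50 | 190493.35 | 17892.35
Σ | 11145.22 |  |  | 1380743.35 | 250767.35
x̄ = 1380743.35 / 11145.22 = 123.89 cm
ȳ = 250767.35 / 11145.22 = 22.50 cm

x̄ = 123.89 cm, ȳ = 22.50 cm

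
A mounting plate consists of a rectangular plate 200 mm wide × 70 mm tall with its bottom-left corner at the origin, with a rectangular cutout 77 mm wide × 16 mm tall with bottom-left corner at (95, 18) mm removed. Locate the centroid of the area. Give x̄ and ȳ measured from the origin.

x̄ = 96.77 mm, ȳ = 35.87 mm

Part | A | x̄ᵢ | ȳᵢ | A·x̄ᵢ | A·ȳᵢ
plate | 14000.00 | 100.00 | 35.00 | 1400000.00 | 490000.00
hole | -1232.00 | 133.50 | 26.00 | -164472.00 | -32032.00
Σ | 12768.00 |  |  | 1235528.00 | 457968.00
x̄ = 1235528.00 / 12768.00 = 96.77 mm
ȳ = 457968.00 / 12768.00 = 35.87 mm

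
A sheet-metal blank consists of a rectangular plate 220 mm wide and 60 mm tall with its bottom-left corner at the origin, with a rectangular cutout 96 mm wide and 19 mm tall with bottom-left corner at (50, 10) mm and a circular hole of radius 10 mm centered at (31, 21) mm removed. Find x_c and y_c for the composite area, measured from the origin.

x_c = 114.22 mm, y_c = 31.99 mm

Part | A | x̄ᵢ | ȳᵢ | A·x̄ᵢ | A·ȳᵢ
plate | 13200.00 | 110.00 | 30.00 | 1452000.00 | 396000.00
hole 1 | -1824.00 | 98.00 | 19.50 | -178752.00 | -35568.00
hole 2 | -314.16 | 31.00 | 21.00 | -9738.94 | -6597.34
Σ | 11061.84 |  |  | 1263509.06 | 353834.66
x_c = 1263509.06 / 11061.84 = 114.22 mm
y_c = 353834.66 / 11061.84 = 31.99 mm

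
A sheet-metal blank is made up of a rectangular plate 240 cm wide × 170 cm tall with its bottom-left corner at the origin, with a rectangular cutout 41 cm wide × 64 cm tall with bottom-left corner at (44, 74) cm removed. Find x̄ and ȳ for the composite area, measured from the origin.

Part | A | x̄ᵢ | ȳᵢ | A·x̄ᵢ | A·ȳᵢ
plate | 40800.00 | 120.00 | 85.00 | 4896000.00 | 3468000.00
hole | -2624.00 | 64.50 | 106.00 | -169248.00 | -278144.00
Σ | 38176.00 |  |  | 4726752.00 | 3189856.00
x̄ = 4726752.00 / 38176.00 = 123.81 cm
ȳ = 3189856.00 / 38176.00 = 83.56 cm

x̄ = 123.81 cm, ȳ = 83.56 cm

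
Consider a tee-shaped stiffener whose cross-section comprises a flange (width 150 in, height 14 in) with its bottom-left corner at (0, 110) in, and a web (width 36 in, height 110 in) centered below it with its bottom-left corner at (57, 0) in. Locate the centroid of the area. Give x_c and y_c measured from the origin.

x_c = 75.00 in, y_c = 76.49 in

web: A = 36 × 110 = 3960.00, centroid at (75.00, 55.00).
flange: A = 150 × 14 = 2100.00, centroid at (75.00, 117.00).
ΣA = 6060.00 in², ΣAx_c = 454500.00 in³, ΣAy_c = 463500.00 in³.
x_c = 454500.00/6060.00 = 75.00 in; y_c = 463500.00/6060.00 = 76.49 in.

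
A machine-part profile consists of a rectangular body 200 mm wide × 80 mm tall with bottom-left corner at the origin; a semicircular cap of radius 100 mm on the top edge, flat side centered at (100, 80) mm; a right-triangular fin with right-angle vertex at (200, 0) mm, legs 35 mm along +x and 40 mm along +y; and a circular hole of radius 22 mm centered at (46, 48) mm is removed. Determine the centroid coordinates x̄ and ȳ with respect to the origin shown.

Part | A | x̄ᵢ | ȳᵢ | A·x̄ᵢ | A·ȳᵢ
rectangular body | 16000.00 | 100.00 | 40.00 | 1600000.00 | 640000.00
semicircular top | 15707.96 | 100.00 | 122.44 | 1570796.33 | 1923303.73
triangular fin | 700.00 | 211.67 | 13.33 | 148166.67 | 9333.33
hole | -1520.53 | 46.00 | 48.00 | -69944.42 | -72985.48
Σ | 30887.43 |  |  | 3249018.57 | 2499651.58
x̄ = 3249018.57 / 30887.43 = 105.19 mm
ȳ = 2499651.58 / 30887.43 = 80.93 mm

x̄ = 105.19 mm, ȳ = 80.93 mm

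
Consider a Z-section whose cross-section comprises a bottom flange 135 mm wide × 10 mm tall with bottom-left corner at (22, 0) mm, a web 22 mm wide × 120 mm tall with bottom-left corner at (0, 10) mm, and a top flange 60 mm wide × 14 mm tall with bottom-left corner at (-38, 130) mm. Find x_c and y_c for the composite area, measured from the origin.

bottom flange: A = 135 × 10 = 1350.00, centroid at (89.50, 5.00).
web: A = 22 × 120 = 2640.00, centroid at (11.00, 70.00).
top flange: A = 60 × 14 = 840.00, centroid at (-8.00, 137.00).
ΣA = 4830.00 mm²
ΣAx_c = (1350.00)(89.50) + (2640.00)(11.00) + (840.00)(-8.00) = 143145.00 mm³
ΣAy_c = (1350.00)(5.00) + (2640.00)(70.00) + (840.00)(137.00) = 306630.00 mm³
x_c = 143145.00 / 4830.00 = 29.64 mm
y_c = 306630.00 / 4830.00 = 63.48 mm

x_c = 29.64 mm, y_c = 63.48 mm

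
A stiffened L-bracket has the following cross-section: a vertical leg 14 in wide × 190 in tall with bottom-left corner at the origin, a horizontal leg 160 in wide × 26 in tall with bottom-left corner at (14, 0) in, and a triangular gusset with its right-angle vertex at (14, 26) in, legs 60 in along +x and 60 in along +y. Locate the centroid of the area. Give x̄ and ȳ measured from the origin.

x̄ = 54.62 in, ȳ = 45.19 in

Part | A | x̄ᵢ | ȳᵢ | A·x̄ᵢ | A·ȳᵢ
vertical leg | 2660.00 | 7.00 | 95.00 | 18620.00 | 252700.00
horizontal leg | 4160.00 | 94.00 | 13.00 | 391040.00 | 54080.00
gusset | 1800.00 | 34.00 | 46.00 | 61200.00 | 82800.00
Σ | 8620.00 |  |  | 470860.00 | 389580.00
x̄ = 470860.00 / 8620.00 = 54.62 in
ȳ = 389580.00 / 8620.00 = 45.19 in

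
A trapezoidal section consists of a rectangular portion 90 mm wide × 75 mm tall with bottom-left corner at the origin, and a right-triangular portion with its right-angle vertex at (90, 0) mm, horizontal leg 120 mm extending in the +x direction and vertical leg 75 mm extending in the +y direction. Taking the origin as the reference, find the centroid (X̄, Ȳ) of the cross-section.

rectangular portion: A = 90 × 75 = 6750.00, centroid at (45.00, 37.50).
triangular portion: A = ½·120·75 = 4500.00, centroid at (130.00, 25.00).
ΣA = 11250.00 mm²
ΣAX̄ = (6750.00)(45.00) + (4500.00)(130.00) = 888750.00 mm³
ΣAȲ = (6750.00)(37.50) + (4500.00)(25.00) = 365625.00 mm³
X̄ = 888750.00 / 11250.00 = 79.00 mm
Ȳ = 365625.00 / 11250.00 = 32.50 mm

X̄ = 79.00 mm, Ȳ = 32.50 mm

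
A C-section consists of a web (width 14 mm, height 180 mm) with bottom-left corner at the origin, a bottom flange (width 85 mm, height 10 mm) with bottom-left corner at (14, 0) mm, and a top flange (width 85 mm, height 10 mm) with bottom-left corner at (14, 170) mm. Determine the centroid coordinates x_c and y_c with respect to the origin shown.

x_c = 26.94 mm, y_c = 90.00 mm

web: A = 14 × 180 = 2520.00, centroid at (7.00, 90.00).
bottom flange: A = 85 × 10 = 850.00, centroid at (56.50, 5.00).
top flange: A = 85 × 10 = 850.00, centroid at (56.50, 175.00).
ΣA = 4220.00 mm², ΣAx_c = 113690.00 mm³, ΣAy_c = 379800.00 mm³.
x_c = 113690.00/4220.00 = 26.94 mm; y_c = 379800.00/4220.00 = 90.00 mm.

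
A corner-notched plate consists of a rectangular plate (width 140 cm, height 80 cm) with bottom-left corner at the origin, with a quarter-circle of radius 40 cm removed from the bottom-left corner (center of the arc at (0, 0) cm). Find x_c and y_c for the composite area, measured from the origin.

x_c = 76.70 cm, y_c = 42.91 cm

plate: A = 140 × 80 = 11200.00, centroid at (70.00, 40.00).
removed quarter-circle: A = −¼π·40² = -1256.64, centroid at (16.98, 16.98).
ΣA = 9943.36 cm²
ΣAx_c = (11200.00)(70.00) + (-1256.64)(16.98) = 762666.67 cm³
ΣAy_c = (11200.00)(40.00) + (-1256.64)(16.98) = 426666.67 cm³
x_c = 762666.67 / 9943.36 = 76.70 cm
y_c = 426666.67 / 9943.36 = 42.91 cm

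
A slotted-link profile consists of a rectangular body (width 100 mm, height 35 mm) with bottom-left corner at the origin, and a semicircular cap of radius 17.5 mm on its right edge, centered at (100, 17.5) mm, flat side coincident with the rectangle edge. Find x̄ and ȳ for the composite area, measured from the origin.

x̄ = 56.94 mm, ȳ = 17.50 mm

rectangular body: A = 100 × 35 = 3500.00, centroid at (50.00, 17.50).
semicircular end: A = ½π·17.5² = 481.06, centroid at (107.43, 17.50).
ΣA = 3981.06 mm², ΣAx̄ = 226678.55 mm³, ΣAȳ = 69668.49 mm³.
x̄ = 226678.55/3981.06 = 56.94 mm; ȳ = 69668.49/3981.06 = 17.50 mm.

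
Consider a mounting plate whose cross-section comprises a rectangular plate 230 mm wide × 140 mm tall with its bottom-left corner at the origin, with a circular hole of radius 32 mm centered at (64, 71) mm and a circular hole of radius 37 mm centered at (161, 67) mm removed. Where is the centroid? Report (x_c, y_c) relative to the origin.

x_c = 113.63 mm, y_c = 70.39 mm

plate: A = 230 × 140 = 32200.00, centroid at (115.00, 70.00).
hole 1: A = −π·32² = -3216.99, centroid at (64.00, 71.00).
hole 2: A = −π·37² = -4300.84, centroid at (161.00, 67.00).
ΣA = 24682.17 mm², ΣAx_c = 2804677.29 mm³, ΣAy_c = 1737437.34 mm³.
x_c = 2804677.29/24682.17 = 113.63 mm; y_c = 1737437.34/24682.17 = 70.39 mm.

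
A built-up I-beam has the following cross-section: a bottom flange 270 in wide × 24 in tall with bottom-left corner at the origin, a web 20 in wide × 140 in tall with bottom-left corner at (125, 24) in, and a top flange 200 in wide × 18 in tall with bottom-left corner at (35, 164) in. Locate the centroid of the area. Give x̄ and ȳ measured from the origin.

x̄ = 135.00 in, ȳ = 74.83 in

bottom flange: A = 270 × 24 = 6480.00, centroid at (135.00, 12.00).
web: A = 20 × 140 = 2800.00, centroid at (135.00, 94.00).
top flange: A = 200 × 18 = 3600.00, centroid at (135.00, 173.00).
ΣA = 12880.00 in²
ΣAx̄ = (6480.00)(135.00) + (2800.00)(135.00) + (3600.00)(135.00) = 1738800.00 in³
ΣAȳ = (6480.00)(12.00) + (2800.00)(94.00) + (3600.00)(173.00) = 963760.00 in³
x̄ = 1738800.00 / 12880.00 = 135.00 in
ȳ = 963760.00 / 12880.00 = 74.83 in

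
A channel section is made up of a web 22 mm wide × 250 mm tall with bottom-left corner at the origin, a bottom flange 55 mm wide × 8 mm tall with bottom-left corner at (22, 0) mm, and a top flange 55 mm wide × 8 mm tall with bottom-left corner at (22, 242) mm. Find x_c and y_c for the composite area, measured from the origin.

Part | A | x̄ᵢ | ȳᵢ | A·x̄ᵢ | A·ȳᵢ
web | 5500.00 | 11.00 | 125.00 | 60500.00 | 687500.00
bottom flange | 440.00 | 49.50 | 4.00 | 21780.00 | 1760.00
top flange | 440.00 | 49.50 | 246.00 | 21780.00 | 108240.00
Σ | 6380.00 |  |  | 104060.00 | 797500.00
x_c = 104060.00 / 6380.00 = 16.31 mm
y_c = 797500.00 / 6380.00 = 125.00 mm

x_c = 16.31 mm, y_c = 125.00 mm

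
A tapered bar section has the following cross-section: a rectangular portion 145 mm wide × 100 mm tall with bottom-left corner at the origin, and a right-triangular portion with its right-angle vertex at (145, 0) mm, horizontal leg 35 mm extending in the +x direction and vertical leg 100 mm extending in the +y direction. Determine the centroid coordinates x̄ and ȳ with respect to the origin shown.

Part | A | x̄ᵢ | ȳᵢ | A·x̄ᵢ | A·ȳᵢ
rectangular portion | 14500.00 | 72.50 | 50.00 | 1051250.00 | 725000.00
triangular portion | 1750.00 | 156.67 | 33.33 | 274166.67 | 58333.33
Σ | 16250.00 |  |  | 1325416.67 | 783333.33
x̄ = 1325416.67 / 16250.00 = 81.56 mm
ȳ = 783333.33 / 16250.00 = 48.21 mm

x̄ = 81.56 mm, ȳ = 48.21 mm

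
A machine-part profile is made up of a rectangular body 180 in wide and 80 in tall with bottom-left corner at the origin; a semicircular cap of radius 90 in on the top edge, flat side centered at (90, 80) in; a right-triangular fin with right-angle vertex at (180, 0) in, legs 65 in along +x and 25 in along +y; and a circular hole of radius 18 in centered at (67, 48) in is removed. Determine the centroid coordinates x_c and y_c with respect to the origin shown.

Part | A | x̄ᵢ | ȳᵢ | A·x̄ᵢ | A·ȳᵢ
rectangular body | 14400.00 | 90.00 | 40.00 | 1296000.00 | 576000.00
semicircular top | 12723.45 | 90.00 | 118.20 | 1145110.52 | 1503876.02
triangular fin | 812.50 | 201.67 | 8.33 | 163854.17 | 6770.83
hole | -1017.88 | 67.00 | 48.00 | -68197.69 | -48858.05
Σ | 26918.07 |  |  | 2536767.00 | 2037788.80
x_c = 2536767.00 / 26918.07 = 94.24 in
y_c = 2037788.80 / 26918.07 = 75.70 in

x_c = 94.24 in, y_c = 75.70 in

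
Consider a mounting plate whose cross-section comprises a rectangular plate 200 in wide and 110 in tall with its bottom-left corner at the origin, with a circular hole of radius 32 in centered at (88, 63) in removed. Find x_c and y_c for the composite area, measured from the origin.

x_c = 102.06 in, y_c = 53.63 in

Part | A | x̄ᵢ | ȳᵢ | A·x̄ᵢ | A·ȳᵢ
plate | 22000.00 | 100.00 | 55.00 | 2200000.00 | 1210000.00
hole | -3216.99 | 88.00 | 63.00 | -283095.20 | -202670.43
Σ | 18783.01 |  |  | 1916904.80 | 1007329.57
x_c = 1916904.80 / 18783.01 = 102.06 in
y_c = 1007329.57 / 18783.01 = 53.63 in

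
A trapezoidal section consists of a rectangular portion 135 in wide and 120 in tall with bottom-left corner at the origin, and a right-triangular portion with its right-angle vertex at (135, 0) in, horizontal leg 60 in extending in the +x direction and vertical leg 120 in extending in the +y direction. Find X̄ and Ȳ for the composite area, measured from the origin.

rectangular portion: A = 135 × 120 = 16200.00, centroid at (67.50, 60.00).
triangular portion: A = ½·60·120 = 3600.00, centroid at (155.00, 40.00).
ΣA = 19800.00 in², ΣAX̄ = 1651500.00 in³, ΣAȲ = 1116000.00 in³.
X̄ = 1651500.00/19800.00 = 83.41 in; Ȳ = 1116000.00/19800.00 = 56.36 in.

X̄ = 83.41 in, Ȳ = 56.36 in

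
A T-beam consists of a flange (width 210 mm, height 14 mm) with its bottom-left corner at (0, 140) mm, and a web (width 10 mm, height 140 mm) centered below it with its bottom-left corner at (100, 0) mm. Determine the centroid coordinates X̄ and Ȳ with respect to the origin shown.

X̄ = 105.00 mm, Ȳ = 122.16 mm

web: A = 10 × 140 = 1400.00, centroid at (105.00, 70.00).
flange: A = 210 × 14 = 2940.00, centroid at (105.00, 147.00).
ΣA = 4340.00 mm², ΣAX̄ = 455700.00 mm³, ΣAȲ = 530180.00 mm³.
X̄ = 455700.00/4340.00 = 105.00 mm; Ȳ = 530180.00/4340.00 = 122.16 mm.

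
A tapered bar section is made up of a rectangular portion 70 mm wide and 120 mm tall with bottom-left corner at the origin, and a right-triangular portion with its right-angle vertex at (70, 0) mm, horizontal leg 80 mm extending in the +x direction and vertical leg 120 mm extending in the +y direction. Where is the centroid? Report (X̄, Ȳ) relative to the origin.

X̄ = 57.42 mm, Ȳ = 52.73 mm

rectangular portion: A = 70 × 120 = 8400.00, centroid at (35.00, 60.00).
triangular portion: A = ½·80·120 = 4800.00, centroid at (96.67, 40.00).
ΣA = 13200.00 mm², ΣAX̄ = 758000.00 mm³, ΣAȲ = 696000.00 mm³.
X̄ = 758000.00/13200.00 = 57.42 mm; Ȳ = 696000.00/13200.00 = 52.73 mm.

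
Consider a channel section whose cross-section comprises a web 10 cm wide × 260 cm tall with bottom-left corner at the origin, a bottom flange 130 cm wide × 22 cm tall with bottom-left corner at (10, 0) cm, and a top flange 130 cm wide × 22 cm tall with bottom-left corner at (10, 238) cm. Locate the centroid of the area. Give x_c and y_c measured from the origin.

web: A = 10 × 260 = 2600.00, centroid at (5.00, 130.00).
bottom flange: A = 130 × 22 = 2860.00, centroid at (75.00, 11.00).
top flange: A = 130 × 22 = 2860.00, centroid at (75.00, 249.00).
ΣA = 8320.00 cm², ΣAx_c = 442000.00 cm³, ΣAy_c = 1081600.00 cm³.
x_c = 442000.00/8320.00 = 53.12 cm; y_c = 1081600.00/8320.00 = 130.00 cm.

x_c = 53.12 cm, y_c = 130.00 cm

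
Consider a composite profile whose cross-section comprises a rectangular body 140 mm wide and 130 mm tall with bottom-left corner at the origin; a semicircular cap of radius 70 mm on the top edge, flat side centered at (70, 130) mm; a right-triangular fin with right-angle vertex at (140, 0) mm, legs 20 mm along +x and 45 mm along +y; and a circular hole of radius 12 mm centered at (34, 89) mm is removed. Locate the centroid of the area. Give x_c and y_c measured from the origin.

rectangular body: A = 140 × 130 = 18200.00, centroid at (70.00, 65.00).
semicircular top: A = ½π·70² = 7696.90, centroid at (70.00, 159.71).
triangular fin: A = ½·20·45 = 450.00, centroid at (146.67, 15.00).
hole: A = −π·12² = -452.39, centroid at (34.00, 89.00).
ΣA = 25894.51 mm², ΣAx_c = 1863401.90 mm³, ΣAy_c = 2378751.28 mm³.
x_c = 1863401.90/25894.51 = 71.96 mm; y_c = 2378751.28/25894.51 = 91.86 mm.

x_c = 71.96 mm, y_c = 91.86 mm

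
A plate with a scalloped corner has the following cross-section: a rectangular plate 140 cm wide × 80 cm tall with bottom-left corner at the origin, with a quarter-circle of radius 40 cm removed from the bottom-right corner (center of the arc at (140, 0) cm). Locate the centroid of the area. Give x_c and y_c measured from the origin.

x_c = 63.30 cm, y_c = 42.91 cm

Part | A | x̄ᵢ | ȳᵢ | A·x̄ᵢ | A·ȳᵢ
plate | 11200.00 | 70.00 | 40.00 | 784000.00 | 448000.00
removed quarter-circle | -1256.64 | 123.02 | 16.98 | -154595.86 | -21333.33
Σ | 9943.36 |  |  | 629404.14 | 426666.67
x_c = 629404.14 / 9943.36 = 63.30 cm
y_c = 426666.67 / 9943.36 = 42.91 cm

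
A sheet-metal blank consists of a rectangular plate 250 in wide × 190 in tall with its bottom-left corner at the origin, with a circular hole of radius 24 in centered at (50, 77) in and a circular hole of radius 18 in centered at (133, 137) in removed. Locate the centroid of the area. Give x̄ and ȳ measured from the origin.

x̄ = 127.86 in, ȳ = 94.77 in

plate: A = 250 × 190 = 47500.00, centroid at (125.00, 95.00).
hole 1: A = −π·24² = -1809.56, centroid at (50.00, 77.00).
hole 2: A = −π·18² = -1017.88, centroid at (133.00, 137.00).
ΣA = 44672.57 in², ΣAx̄ = 5711644.62 in³, ΣAȳ = 4233715.07 in³.
x̄ = 5711644.62/44672.57 = 127.86 in; ȳ = 4233715.07/44672.57 = 94.77 in.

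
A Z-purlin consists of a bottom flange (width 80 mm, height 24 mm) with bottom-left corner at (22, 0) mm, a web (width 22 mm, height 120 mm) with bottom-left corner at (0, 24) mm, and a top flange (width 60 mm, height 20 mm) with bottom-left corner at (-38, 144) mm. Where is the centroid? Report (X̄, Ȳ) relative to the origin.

bottom flange: A = 80 × 24 = 1920.00, centroid at (62.00, 12.00).
web: A = 22 × 120 = 2640.00, centroid at (11.00, 84.00).
top flange: A = 60 × 20 = 1200.00, centroid at (-8.00, 154.00).
ΣA = 5760.00 mm², ΣAX̄ = 138480.00 mm³, ΣAȲ = 429600.00 mm³.
X̄ = 138480.00/5760.00 = 24.04 mm; Ȳ = 429600.00/5760.00 = 74.58 mm.

X̄ = 24.04 mm, Ȳ = 74.58 mm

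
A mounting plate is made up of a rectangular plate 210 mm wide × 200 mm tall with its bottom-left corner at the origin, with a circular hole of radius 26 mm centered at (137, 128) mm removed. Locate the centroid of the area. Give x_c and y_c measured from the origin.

plate: A = 210 × 200 = 42000.00, centroid at (105.00, 100.00).
hole: A = −π·26² = -2123.72, centroid at (137.00, 128.00).
ΣA = 39876.28 mm², ΣAx_c = 4119050.82 mm³, ΣAy_c = 3928164.27 mm³.
x_c = 4119050.82/39876.28 = 103.30 mm; y_c = 3928164.27/39876.28 = 98.51 mm.

x_c = 103.30 mm, y_c = 98.51 mm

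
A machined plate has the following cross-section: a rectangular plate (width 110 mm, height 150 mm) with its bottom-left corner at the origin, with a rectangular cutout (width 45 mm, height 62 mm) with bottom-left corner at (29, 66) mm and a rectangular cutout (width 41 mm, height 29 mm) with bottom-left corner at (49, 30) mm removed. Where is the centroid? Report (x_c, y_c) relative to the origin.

x_c = 54.40 mm, y_c = 72.99 mm

plate: A = 110 × 150 = 16500.00, centroid at (55.00, 75.00).
hole 1: A = −(45 × 62) = -2790.00, centroid at (51.50, 97.00).
hole 2: A = −(41 × 29) = -1189.00, centroid at (69.50, 44.50).
ΣA = 12521.00 mm²
ΣAx_c = (16500.00)(55.00) + (-2790.00)(51.50) + (-1189.00)(69.50) = 681179.50 mm³
ΣAy_c = (16500.00)(75.00) + (-2790.00)(97.00) + (-1189.00)(44.50) = 913959.50 mm³
x_c = 681179.50 / 12521.00 = 54.40 mm
y_c = 913959.50 / 12521.00 = 72.99 mm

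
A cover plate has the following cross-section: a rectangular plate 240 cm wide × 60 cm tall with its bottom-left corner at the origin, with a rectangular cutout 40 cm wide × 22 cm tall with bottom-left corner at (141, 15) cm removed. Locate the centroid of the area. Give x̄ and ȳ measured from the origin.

plate: A = 240 × 60 = 14400.00, centroid at (120.00, 30.00).
hole: A = −(40 × 22) = -880.00, centroid at (161.00, 26.00).
ΣA = 13520.00 cm²
ΣAx̄ = (14400.00)(120.00) + (-880.00)(161.00) = 1586320.00 cm³
ΣAȳ = (14400.00)(30.00) + (-880.00)(26.00) = 409120.00 cm³
x̄ = 1586320.00 / 13520.00 = 117.33 cm
ȳ = 409120.00 / 13520.00 = 30.26 cm

x̄ = 117.33 cm, ȳ = 30.26 cm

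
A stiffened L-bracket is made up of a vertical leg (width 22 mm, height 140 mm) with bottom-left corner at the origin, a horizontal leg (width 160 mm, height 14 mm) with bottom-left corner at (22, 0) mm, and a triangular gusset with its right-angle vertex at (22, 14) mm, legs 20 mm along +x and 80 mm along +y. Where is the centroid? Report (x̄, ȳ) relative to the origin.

x̄ = 46.62 mm, ȳ = 43.11 mm

Part | A | x̄ᵢ | ȳᵢ | A·x̄ᵢ | A·ȳᵢ
vertical leg | 3080.00 | 11.00 | 70.00 | 33880.00 | 215600.00
horizontal leg | 2240.00 | 102.00 | 7.00 | 228480.00 | 15680.00
gusset | 800.00 | 28.67 | 40.67 | 22933.33 | 32533.33
Σ | 6120.00 |  |  | 285293.33 | 263813.33
x̄ = 285293.33 / 6120.00 = 46.62 mm
ȳ = 263813.33 / 6120.00 = 43.11 mm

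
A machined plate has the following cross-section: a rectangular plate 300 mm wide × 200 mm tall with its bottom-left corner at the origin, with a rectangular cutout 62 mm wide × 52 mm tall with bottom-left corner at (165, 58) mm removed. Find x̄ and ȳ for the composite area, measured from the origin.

x̄ = 147.39 mm, ȳ = 100.91 mm

Part | A | x̄ᵢ | ȳᵢ | A·x̄ᵢ | A·ȳᵢ
plate | 60000.00 | 150.00 | 100.00 | 9000000.00 | 6000000.00
hole | -3224.00 | 196.00 | 84.00 | -631904.00 | -270816.00
Σ | 56776.00 |  |  | 8368096.00 | 5729184.00
x̄ = 8368096.00 / 56776.00 = 147.39 mm
ȳ = 5729184.00 / 56776.00 = 100.91 mm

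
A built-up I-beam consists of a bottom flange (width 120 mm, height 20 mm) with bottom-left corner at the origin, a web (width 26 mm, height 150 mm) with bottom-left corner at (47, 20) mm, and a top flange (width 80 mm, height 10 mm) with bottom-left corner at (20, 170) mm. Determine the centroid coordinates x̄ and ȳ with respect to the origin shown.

bottom flange: A = 120 × 20 = 2400.00, centroid at (60.00, 10.00).
web: A = 26 × 150 = 3900.00, centroid at (60.00, 95.00).
top flange: A = 80 × 10 = 800.00, centroid at (60.00, 175.00).
ΣA = 7100.00 mm², ΣAx̄ = 426000.00 mm³, ΣAȳ = 534500.00 mm³.
x̄ = 426000.00/7100.00 = 60.00 mm; ȳ = 534500.00/7100.00 = 75.28 mm.

x̄ = 60.00 mm, ȳ = 75.28 mm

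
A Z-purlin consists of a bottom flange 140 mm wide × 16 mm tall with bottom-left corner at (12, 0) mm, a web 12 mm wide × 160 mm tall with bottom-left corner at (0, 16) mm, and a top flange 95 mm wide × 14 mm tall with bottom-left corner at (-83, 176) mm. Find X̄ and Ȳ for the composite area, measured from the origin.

X̄ = 26.96 mm, Ȳ = 81.17 mm

bottom flange: A = 140 × 16 = 2240.00, centroid at (82.00, 8.00).
web: A = 12 × 160 = 1920.00, centroid at (6.00, 96.00).
top flange: A = 95 × 14 = 1330.00, centroid at (-35.50, 183.00).
ΣA = 5490.00 mm², ΣAX̄ = 147985.00 mm³, ΣAȲ = 445630.00 mm³.
X̄ = 147985.00/5490.00 = 26.96 mm; Ȳ = 445630.00/5490.00 = 81.17 mm.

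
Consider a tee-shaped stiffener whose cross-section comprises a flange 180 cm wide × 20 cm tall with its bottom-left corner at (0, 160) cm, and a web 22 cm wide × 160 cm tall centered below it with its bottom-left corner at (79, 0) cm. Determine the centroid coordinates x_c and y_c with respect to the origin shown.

x_c = 90.00 cm, y_c = 125.51 cm

Part | A | x̄ᵢ | ȳᵢ | A·x̄ᵢ | A·ȳᵢ
web | 3520.00 | 90.00 | 80.00 | 316800.00 | 281600.00
flange | 3600.00 | 90.00 | 170.00 | 324000.00 | 612000.00
Σ | 7120.00 |  |  | 640800.00 | 893600.00
x_c = 640800.00 / 7120.00 = 90.00 cm
y_c = 893600.00 / 7120.00 = 125.51 cm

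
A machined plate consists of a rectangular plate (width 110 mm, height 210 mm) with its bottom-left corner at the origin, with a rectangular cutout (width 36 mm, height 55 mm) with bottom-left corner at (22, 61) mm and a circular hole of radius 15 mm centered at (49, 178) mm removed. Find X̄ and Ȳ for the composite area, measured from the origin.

plate: A = 110 × 210 = 23100.00, centroid at (55.00, 105.00).
hole 1: A = −(36 × 55) = -1980.00, centroid at (40.00, 88.50).
hole 2: A = −π·15² = -706.86, centroid at (49.00, 178.00).
ΣA = 20413.14 mm², ΣAX̄ = 1156663.94 mm³, ΣAȲ = 2124449.21 mm³.
X̄ = 1156663.94/20413.14 = 56.66 mm; Ȳ = 2124449.21/20413.14 = 104.07 mm.

X̄ = 56.66 mm, Ȳ = 104.07 mm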